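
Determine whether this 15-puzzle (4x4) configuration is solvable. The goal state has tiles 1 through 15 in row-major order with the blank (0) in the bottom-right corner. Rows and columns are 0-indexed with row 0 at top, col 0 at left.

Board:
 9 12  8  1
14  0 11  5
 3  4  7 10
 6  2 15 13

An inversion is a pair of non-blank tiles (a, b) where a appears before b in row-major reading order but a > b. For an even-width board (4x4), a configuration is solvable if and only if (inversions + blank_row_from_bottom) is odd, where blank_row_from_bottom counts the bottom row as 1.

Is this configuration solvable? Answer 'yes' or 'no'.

Answer: yes

Derivation:
Inversions: 52
Blank is in row 1 (0-indexed from top), which is row 3 counting from the bottom (bottom = 1).
52 + 3 = 55, which is odd, so the puzzle is solvable.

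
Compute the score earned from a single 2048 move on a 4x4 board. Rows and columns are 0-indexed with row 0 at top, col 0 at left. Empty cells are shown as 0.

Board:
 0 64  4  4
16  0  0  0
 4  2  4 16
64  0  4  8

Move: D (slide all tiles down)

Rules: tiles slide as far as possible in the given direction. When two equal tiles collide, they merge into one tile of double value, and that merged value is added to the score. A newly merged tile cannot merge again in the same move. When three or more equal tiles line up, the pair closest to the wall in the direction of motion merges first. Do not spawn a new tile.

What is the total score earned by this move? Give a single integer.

Answer: 8

Derivation:
Slide down:
col 0: [0, 16, 4, 64] -> [0, 16, 4, 64]  score +0 (running 0)
col 1: [64, 0, 2, 0] -> [0, 0, 64, 2]  score +0 (running 0)
col 2: [4, 0, 4, 4] -> [0, 0, 4, 8]  score +8 (running 8)
col 3: [4, 0, 16, 8] -> [0, 4, 16, 8]  score +0 (running 8)
Board after move:
 0  0  0  0
16  0  0  4
 4 64  4 16
64  2  8  8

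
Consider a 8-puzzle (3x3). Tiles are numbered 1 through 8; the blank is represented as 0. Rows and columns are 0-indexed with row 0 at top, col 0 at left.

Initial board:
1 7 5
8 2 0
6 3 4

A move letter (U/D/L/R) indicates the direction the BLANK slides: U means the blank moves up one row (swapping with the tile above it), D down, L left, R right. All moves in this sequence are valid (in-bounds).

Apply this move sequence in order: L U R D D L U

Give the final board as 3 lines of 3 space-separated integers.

After move 1 (L):
1 7 5
8 0 2
6 3 4

After move 2 (U):
1 0 5
8 7 2
6 3 4

After move 3 (R):
1 5 0
8 7 2
6 3 4

After move 4 (D):
1 5 2
8 7 0
6 3 4

After move 5 (D):
1 5 2
8 7 4
6 3 0

After move 6 (L):
1 5 2
8 7 4
6 0 3

After move 7 (U):
1 5 2
8 0 4
6 7 3

Answer: 1 5 2
8 0 4
6 7 3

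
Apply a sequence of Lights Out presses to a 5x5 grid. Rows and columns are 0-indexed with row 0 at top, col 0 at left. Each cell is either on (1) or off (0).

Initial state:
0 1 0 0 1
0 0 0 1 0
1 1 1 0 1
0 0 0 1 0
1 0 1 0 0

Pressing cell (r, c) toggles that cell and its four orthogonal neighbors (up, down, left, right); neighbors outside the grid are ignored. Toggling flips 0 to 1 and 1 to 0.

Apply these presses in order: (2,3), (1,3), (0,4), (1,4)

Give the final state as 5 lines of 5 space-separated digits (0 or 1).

After press 1 at (2,3):
0 1 0 0 1
0 0 0 0 0
1 1 0 1 0
0 0 0 0 0
1 0 1 0 0

After press 2 at (1,3):
0 1 0 1 1
0 0 1 1 1
1 1 0 0 0
0 0 0 0 0
1 0 1 0 0

After press 3 at (0,4):
0 1 0 0 0
0 0 1 1 0
1 1 0 0 0
0 0 0 0 0
1 0 1 0 0

After press 4 at (1,4):
0 1 0 0 1
0 0 1 0 1
1 1 0 0 1
0 0 0 0 0
1 0 1 0 0

Answer: 0 1 0 0 1
0 0 1 0 1
1 1 0 0 1
0 0 0 0 0
1 0 1 0 0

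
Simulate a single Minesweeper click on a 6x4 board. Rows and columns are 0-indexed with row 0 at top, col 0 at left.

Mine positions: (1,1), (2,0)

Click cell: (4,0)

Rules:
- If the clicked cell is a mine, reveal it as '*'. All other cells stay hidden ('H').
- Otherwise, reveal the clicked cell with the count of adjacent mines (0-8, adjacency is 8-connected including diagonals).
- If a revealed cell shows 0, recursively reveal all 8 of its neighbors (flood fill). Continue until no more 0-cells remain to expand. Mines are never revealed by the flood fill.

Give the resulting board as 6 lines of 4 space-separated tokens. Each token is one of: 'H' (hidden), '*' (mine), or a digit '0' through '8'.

H H 1 0
H H 1 0
H 2 1 0
1 1 0 0
0 0 0 0
0 0 0 0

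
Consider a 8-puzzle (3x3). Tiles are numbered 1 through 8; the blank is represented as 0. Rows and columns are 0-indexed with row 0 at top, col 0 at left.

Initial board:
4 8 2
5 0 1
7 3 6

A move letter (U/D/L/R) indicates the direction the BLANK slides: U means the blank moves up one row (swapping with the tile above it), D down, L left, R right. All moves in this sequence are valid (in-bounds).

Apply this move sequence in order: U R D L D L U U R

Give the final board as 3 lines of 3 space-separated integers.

After move 1 (U):
4 0 2
5 8 1
7 3 6

After move 2 (R):
4 2 0
5 8 1
7 3 6

After move 3 (D):
4 2 1
5 8 0
7 3 6

After move 4 (L):
4 2 1
5 0 8
7 3 6

After move 5 (D):
4 2 1
5 3 8
7 0 6

After move 6 (L):
4 2 1
5 3 8
0 7 6

After move 7 (U):
4 2 1
0 3 8
5 7 6

After move 8 (U):
0 2 1
4 3 8
5 7 6

After move 9 (R):
2 0 1
4 3 8
5 7 6

Answer: 2 0 1
4 3 8
5 7 6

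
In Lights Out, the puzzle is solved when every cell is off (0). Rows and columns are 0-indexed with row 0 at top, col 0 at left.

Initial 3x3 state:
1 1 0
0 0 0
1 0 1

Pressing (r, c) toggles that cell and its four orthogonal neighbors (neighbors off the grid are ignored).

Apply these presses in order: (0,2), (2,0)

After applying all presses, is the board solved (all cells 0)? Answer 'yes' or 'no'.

Answer: no

Derivation:
After press 1 at (0,2):
1 0 1
0 0 1
1 0 1

After press 2 at (2,0):
1 0 1
1 0 1
0 1 1

Lights still on: 6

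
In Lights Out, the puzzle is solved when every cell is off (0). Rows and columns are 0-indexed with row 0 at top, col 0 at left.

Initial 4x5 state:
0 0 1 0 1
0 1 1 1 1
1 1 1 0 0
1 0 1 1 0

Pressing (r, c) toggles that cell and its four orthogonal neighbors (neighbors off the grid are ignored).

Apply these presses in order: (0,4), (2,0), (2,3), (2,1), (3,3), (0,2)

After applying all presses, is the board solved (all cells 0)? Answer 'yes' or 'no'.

Answer: no

Derivation:
After press 1 at (0,4):
0 0 1 1 0
0 1 1 1 0
1 1 1 0 0
1 0 1 1 0

After press 2 at (2,0):
0 0 1 1 0
1 1 1 1 0
0 0 1 0 0
0 0 1 1 0

After press 3 at (2,3):
0 0 1 1 0
1 1 1 0 0
0 0 0 1 1
0 0 1 0 0

After press 4 at (2,1):
0 0 1 1 0
1 0 1 0 0
1 1 1 1 1
0 1 1 0 0

After press 5 at (3,3):
0 0 1 1 0
1 0 1 0 0
1 1 1 0 1
0 1 0 1 1

After press 6 at (0,2):
0 1 0 0 0
1 0 0 0 0
1 1 1 0 1
0 1 0 1 1

Lights still on: 9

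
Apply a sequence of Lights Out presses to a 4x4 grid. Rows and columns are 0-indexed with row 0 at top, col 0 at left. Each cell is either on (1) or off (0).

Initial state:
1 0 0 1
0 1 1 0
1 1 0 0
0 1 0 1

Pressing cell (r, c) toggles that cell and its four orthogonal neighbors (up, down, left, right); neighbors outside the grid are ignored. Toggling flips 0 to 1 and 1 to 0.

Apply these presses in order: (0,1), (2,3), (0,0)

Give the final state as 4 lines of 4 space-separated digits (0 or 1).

Answer: 1 0 1 1
1 0 1 1
1 1 1 1
0 1 0 0

Derivation:
After press 1 at (0,1):
0 1 1 1
0 0 1 0
1 1 0 0
0 1 0 1

After press 2 at (2,3):
0 1 1 1
0 0 1 1
1 1 1 1
0 1 0 0

After press 3 at (0,0):
1 0 1 1
1 0 1 1
1 1 1 1
0 1 0 0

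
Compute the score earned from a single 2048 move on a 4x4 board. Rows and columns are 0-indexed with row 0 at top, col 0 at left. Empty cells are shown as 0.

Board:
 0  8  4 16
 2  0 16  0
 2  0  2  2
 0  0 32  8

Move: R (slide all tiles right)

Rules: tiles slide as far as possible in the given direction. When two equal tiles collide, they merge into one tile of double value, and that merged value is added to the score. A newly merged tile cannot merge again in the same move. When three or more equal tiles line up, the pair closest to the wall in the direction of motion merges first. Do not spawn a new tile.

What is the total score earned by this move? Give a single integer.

Slide right:
row 0: [0, 8, 4, 16] -> [0, 8, 4, 16]  score +0 (running 0)
row 1: [2, 0, 16, 0] -> [0, 0, 2, 16]  score +0 (running 0)
row 2: [2, 0, 2, 2] -> [0, 0, 2, 4]  score +4 (running 4)
row 3: [0, 0, 32, 8] -> [0, 0, 32, 8]  score +0 (running 4)
Board after move:
 0  8  4 16
 0  0  2 16
 0  0  2  4
 0  0 32  8

Answer: 4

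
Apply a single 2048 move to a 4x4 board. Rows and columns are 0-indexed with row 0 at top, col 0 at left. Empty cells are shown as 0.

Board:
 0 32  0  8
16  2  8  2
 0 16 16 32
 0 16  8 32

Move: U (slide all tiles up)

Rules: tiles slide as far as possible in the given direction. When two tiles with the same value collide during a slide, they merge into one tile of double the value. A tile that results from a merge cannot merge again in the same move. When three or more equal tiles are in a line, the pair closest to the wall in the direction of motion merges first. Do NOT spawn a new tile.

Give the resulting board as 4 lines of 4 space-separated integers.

Slide up:
col 0: [0, 16, 0, 0] -> [16, 0, 0, 0]
col 1: [32, 2, 16, 16] -> [32, 2, 32, 0]
col 2: [0, 8, 16, 8] -> [8, 16, 8, 0]
col 3: [8, 2, 32, 32] -> [8, 2, 64, 0]

Answer: 16 32  8  8
 0  2 16  2
 0 32  8 64
 0  0  0  0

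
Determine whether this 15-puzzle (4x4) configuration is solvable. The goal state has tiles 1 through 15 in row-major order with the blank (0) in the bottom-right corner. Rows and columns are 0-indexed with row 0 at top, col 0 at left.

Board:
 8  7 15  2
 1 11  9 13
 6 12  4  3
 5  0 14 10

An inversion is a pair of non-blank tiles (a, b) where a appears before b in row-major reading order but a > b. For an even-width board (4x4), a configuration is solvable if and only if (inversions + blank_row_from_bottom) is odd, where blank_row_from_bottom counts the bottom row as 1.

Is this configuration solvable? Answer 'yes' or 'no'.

Inversions: 51
Blank is in row 3 (0-indexed from top), which is row 1 counting from the bottom (bottom = 1).
51 + 1 = 52, which is even, so the puzzle is not solvable.

Answer: no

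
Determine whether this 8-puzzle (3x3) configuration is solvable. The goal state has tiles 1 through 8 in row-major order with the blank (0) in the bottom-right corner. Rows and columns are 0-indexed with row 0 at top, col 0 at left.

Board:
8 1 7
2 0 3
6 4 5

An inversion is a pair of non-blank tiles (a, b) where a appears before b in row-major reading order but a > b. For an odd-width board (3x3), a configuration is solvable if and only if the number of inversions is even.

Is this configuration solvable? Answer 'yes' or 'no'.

Answer: yes

Derivation:
Inversions (pairs i<j in row-major order where tile[i] > tile[j] > 0): 14
14 is even, so the puzzle is solvable.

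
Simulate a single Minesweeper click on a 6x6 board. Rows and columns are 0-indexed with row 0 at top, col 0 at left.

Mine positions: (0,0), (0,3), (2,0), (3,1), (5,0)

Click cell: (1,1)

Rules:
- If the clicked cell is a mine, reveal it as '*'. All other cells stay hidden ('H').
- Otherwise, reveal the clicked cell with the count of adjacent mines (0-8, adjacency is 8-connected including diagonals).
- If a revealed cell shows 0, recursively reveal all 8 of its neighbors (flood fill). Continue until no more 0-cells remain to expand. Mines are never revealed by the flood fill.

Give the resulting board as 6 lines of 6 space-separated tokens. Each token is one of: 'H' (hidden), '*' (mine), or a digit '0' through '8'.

H H H H H H
H 2 H H H H
H H H H H H
H H H H H H
H H H H H H
H H H H H H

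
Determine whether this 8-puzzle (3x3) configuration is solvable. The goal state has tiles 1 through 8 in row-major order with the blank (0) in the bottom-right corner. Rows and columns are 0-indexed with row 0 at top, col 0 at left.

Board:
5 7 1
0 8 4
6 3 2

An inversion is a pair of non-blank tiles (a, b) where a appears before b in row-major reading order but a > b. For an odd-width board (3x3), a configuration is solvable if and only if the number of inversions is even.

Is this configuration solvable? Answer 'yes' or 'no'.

Answer: yes

Derivation:
Inversions (pairs i<j in row-major order where tile[i] > tile[j] > 0): 18
18 is even, so the puzzle is solvable.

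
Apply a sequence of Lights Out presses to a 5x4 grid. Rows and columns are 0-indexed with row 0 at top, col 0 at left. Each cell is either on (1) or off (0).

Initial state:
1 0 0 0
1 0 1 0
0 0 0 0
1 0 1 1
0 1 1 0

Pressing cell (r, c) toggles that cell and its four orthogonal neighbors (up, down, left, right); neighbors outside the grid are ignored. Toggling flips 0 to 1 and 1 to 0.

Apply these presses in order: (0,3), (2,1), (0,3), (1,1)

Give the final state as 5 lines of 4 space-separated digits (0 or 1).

After press 1 at (0,3):
1 0 1 1
1 0 1 1
0 0 0 0
1 0 1 1
0 1 1 0

After press 2 at (2,1):
1 0 1 1
1 1 1 1
1 1 1 0
1 1 1 1
0 1 1 0

After press 3 at (0,3):
1 0 0 0
1 1 1 0
1 1 1 0
1 1 1 1
0 1 1 0

After press 4 at (1,1):
1 1 0 0
0 0 0 0
1 0 1 0
1 1 1 1
0 1 1 0

Answer: 1 1 0 0
0 0 0 0
1 0 1 0
1 1 1 1
0 1 1 0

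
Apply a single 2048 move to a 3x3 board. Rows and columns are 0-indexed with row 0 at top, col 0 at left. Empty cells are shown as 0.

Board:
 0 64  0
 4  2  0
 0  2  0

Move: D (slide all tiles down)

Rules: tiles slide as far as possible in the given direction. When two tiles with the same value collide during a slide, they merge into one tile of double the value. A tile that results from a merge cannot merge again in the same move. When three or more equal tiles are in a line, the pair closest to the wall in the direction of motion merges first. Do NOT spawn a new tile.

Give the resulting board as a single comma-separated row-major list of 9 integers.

Slide down:
col 0: [0, 4, 0] -> [0, 0, 4]
col 1: [64, 2, 2] -> [0, 64, 4]
col 2: [0, 0, 0] -> [0, 0, 0]

Answer: 0, 0, 0, 0, 64, 0, 4, 4, 0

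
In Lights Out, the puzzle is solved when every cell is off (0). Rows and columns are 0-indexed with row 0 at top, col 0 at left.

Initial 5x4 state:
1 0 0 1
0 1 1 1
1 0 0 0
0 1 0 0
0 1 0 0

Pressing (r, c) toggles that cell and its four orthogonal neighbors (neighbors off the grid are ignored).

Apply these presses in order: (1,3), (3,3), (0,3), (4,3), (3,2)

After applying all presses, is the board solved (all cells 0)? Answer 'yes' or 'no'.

Answer: no

Derivation:
After press 1 at (1,3):
1 0 0 0
0 1 0 0
1 0 0 1
0 1 0 0
0 1 0 0

After press 2 at (3,3):
1 0 0 0
0 1 0 0
1 0 0 0
0 1 1 1
0 1 0 1

After press 3 at (0,3):
1 0 1 1
0 1 0 1
1 0 0 0
0 1 1 1
0 1 0 1

After press 4 at (4,3):
1 0 1 1
0 1 0 1
1 0 0 0
0 1 1 0
0 1 1 0

After press 5 at (3,2):
1 0 1 1
0 1 0 1
1 0 1 0
0 0 0 1
0 1 0 0

Lights still on: 9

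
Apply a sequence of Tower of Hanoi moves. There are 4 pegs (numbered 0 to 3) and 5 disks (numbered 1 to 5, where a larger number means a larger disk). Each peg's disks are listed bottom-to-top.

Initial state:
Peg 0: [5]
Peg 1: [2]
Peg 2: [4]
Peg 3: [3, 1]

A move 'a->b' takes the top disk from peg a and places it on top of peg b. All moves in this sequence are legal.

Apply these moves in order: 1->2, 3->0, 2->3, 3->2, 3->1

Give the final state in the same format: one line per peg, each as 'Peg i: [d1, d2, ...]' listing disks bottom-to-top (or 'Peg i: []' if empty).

Answer: Peg 0: [5, 1]
Peg 1: [3]
Peg 2: [4, 2]
Peg 3: []

Derivation:
After move 1 (1->2):
Peg 0: [5]
Peg 1: []
Peg 2: [4, 2]
Peg 3: [3, 1]

After move 2 (3->0):
Peg 0: [5, 1]
Peg 1: []
Peg 2: [4, 2]
Peg 3: [3]

After move 3 (2->3):
Peg 0: [5, 1]
Peg 1: []
Peg 2: [4]
Peg 3: [3, 2]

After move 4 (3->2):
Peg 0: [5, 1]
Peg 1: []
Peg 2: [4, 2]
Peg 3: [3]

After move 5 (3->1):
Peg 0: [5, 1]
Peg 1: [3]
Peg 2: [4, 2]
Peg 3: []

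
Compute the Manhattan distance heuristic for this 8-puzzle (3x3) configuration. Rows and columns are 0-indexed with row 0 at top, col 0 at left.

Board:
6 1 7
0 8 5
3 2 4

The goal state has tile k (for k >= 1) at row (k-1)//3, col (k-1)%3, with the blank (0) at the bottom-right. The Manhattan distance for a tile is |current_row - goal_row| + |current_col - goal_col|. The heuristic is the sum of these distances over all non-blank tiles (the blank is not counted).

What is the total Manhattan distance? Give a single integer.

Answer: 19

Derivation:
Tile 6: at (0,0), goal (1,2), distance |0-1|+|0-2| = 3
Tile 1: at (0,1), goal (0,0), distance |0-0|+|1-0| = 1
Tile 7: at (0,2), goal (2,0), distance |0-2|+|2-0| = 4
Tile 8: at (1,1), goal (2,1), distance |1-2|+|1-1| = 1
Tile 5: at (1,2), goal (1,1), distance |1-1|+|2-1| = 1
Tile 3: at (2,0), goal (0,2), distance |2-0|+|0-2| = 4
Tile 2: at (2,1), goal (0,1), distance |2-0|+|1-1| = 2
Tile 4: at (2,2), goal (1,0), distance |2-1|+|2-0| = 3
Sum: 3 + 1 + 4 + 1 + 1 + 4 + 2 + 3 = 19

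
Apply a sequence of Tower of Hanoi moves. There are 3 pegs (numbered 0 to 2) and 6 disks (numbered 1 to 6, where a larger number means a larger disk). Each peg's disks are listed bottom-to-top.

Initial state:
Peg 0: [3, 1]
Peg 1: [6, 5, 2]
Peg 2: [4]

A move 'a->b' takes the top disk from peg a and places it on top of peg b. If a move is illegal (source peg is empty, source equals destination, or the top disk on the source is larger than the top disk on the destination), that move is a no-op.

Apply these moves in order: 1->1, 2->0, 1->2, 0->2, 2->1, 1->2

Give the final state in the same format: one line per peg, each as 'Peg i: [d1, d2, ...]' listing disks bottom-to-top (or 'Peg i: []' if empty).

Answer: Peg 0: [3]
Peg 1: [6, 5]
Peg 2: [4, 2, 1]

Derivation:
After move 1 (1->1):
Peg 0: [3, 1]
Peg 1: [6, 5, 2]
Peg 2: [4]

After move 2 (2->0):
Peg 0: [3, 1]
Peg 1: [6, 5, 2]
Peg 2: [4]

After move 3 (1->2):
Peg 0: [3, 1]
Peg 1: [6, 5]
Peg 2: [4, 2]

After move 4 (0->2):
Peg 0: [3]
Peg 1: [6, 5]
Peg 2: [4, 2, 1]

After move 5 (2->1):
Peg 0: [3]
Peg 1: [6, 5, 1]
Peg 2: [4, 2]

After move 6 (1->2):
Peg 0: [3]
Peg 1: [6, 5]
Peg 2: [4, 2, 1]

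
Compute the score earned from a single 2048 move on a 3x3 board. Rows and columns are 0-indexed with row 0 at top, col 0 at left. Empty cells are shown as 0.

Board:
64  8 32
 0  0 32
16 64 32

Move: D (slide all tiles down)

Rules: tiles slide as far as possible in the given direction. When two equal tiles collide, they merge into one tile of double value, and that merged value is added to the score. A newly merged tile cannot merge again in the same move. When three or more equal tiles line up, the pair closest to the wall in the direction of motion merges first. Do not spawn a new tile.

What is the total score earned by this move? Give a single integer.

Slide down:
col 0: [64, 0, 16] -> [0, 64, 16]  score +0 (running 0)
col 1: [8, 0, 64] -> [0, 8, 64]  score +0 (running 0)
col 2: [32, 32, 32] -> [0, 32, 64]  score +64 (running 64)
Board after move:
 0  0  0
64  8 32
16 64 64

Answer: 64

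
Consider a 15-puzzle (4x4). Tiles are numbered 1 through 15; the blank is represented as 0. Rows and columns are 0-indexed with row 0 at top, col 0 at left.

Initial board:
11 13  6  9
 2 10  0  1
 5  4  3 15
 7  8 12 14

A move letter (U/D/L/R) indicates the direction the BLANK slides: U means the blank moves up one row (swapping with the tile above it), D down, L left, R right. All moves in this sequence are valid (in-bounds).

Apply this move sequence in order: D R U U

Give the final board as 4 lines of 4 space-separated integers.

Answer: 11 13  6  0
 2 10  3  9
 5  4 15  1
 7  8 12 14

Derivation:
After move 1 (D):
11 13  6  9
 2 10  3  1
 5  4  0 15
 7  8 12 14

After move 2 (R):
11 13  6  9
 2 10  3  1
 5  4 15  0
 7  8 12 14

After move 3 (U):
11 13  6  9
 2 10  3  0
 5  4 15  1
 7  8 12 14

After move 4 (U):
11 13  6  0
 2 10  3  9
 5  4 15  1
 7  8 12 14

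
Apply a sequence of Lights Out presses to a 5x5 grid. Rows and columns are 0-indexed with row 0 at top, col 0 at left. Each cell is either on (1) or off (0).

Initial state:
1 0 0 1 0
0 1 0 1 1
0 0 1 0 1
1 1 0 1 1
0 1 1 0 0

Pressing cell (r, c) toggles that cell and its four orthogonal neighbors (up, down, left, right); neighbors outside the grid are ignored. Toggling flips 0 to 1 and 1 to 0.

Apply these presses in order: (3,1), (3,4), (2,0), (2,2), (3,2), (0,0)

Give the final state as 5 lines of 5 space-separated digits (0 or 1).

After press 1 at (3,1):
1 0 0 1 0
0 1 0 1 1
0 1 1 0 1
0 0 1 1 1
0 0 1 0 0

After press 2 at (3,4):
1 0 0 1 0
0 1 0 1 1
0 1 1 0 0
0 0 1 0 0
0 0 1 0 1

After press 3 at (2,0):
1 0 0 1 0
1 1 0 1 1
1 0 1 0 0
1 0 1 0 0
0 0 1 0 1

After press 4 at (2,2):
1 0 0 1 0
1 1 1 1 1
1 1 0 1 0
1 0 0 0 0
0 0 1 0 1

After press 5 at (3,2):
1 0 0 1 0
1 1 1 1 1
1 1 1 1 0
1 1 1 1 0
0 0 0 0 1

After press 6 at (0,0):
0 1 0 1 0
0 1 1 1 1
1 1 1 1 0
1 1 1 1 0
0 0 0 0 1

Answer: 0 1 0 1 0
0 1 1 1 1
1 1 1 1 0
1 1 1 1 0
0 0 0 0 1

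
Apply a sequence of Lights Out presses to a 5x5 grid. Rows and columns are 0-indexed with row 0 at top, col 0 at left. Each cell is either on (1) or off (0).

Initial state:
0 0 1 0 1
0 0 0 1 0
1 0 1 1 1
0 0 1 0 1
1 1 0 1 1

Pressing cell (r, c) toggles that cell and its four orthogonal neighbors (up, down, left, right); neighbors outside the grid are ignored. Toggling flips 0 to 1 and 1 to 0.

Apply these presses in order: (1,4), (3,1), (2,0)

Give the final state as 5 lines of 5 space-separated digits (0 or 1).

Answer: 0 0 1 0 0
1 0 0 0 1
0 0 1 1 0
0 1 0 0 1
1 0 0 1 1

Derivation:
After press 1 at (1,4):
0 0 1 0 0
0 0 0 0 1
1 0 1 1 0
0 0 1 0 1
1 1 0 1 1

After press 2 at (3,1):
0 0 1 0 0
0 0 0 0 1
1 1 1 1 0
1 1 0 0 1
1 0 0 1 1

After press 3 at (2,0):
0 0 1 0 0
1 0 0 0 1
0 0 1 1 0
0 1 0 0 1
1 0 0 1 1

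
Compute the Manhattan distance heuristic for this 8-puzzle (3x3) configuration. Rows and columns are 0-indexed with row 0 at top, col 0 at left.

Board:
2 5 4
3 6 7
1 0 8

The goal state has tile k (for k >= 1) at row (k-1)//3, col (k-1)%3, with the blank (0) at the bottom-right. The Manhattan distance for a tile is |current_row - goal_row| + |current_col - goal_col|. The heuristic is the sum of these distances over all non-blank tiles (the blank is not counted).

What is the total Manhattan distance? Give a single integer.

Tile 2: at (0,0), goal (0,1), distance |0-0|+|0-1| = 1
Tile 5: at (0,1), goal (1,1), distance |0-1|+|1-1| = 1
Tile 4: at (0,2), goal (1,0), distance |0-1|+|2-0| = 3
Tile 3: at (1,0), goal (0,2), distance |1-0|+|0-2| = 3
Tile 6: at (1,1), goal (1,2), distance |1-1|+|1-2| = 1
Tile 7: at (1,2), goal (2,0), distance |1-2|+|2-0| = 3
Tile 1: at (2,0), goal (0,0), distance |2-0|+|0-0| = 2
Tile 8: at (2,2), goal (2,1), distance |2-2|+|2-1| = 1
Sum: 1 + 1 + 3 + 3 + 1 + 3 + 2 + 1 = 15

Answer: 15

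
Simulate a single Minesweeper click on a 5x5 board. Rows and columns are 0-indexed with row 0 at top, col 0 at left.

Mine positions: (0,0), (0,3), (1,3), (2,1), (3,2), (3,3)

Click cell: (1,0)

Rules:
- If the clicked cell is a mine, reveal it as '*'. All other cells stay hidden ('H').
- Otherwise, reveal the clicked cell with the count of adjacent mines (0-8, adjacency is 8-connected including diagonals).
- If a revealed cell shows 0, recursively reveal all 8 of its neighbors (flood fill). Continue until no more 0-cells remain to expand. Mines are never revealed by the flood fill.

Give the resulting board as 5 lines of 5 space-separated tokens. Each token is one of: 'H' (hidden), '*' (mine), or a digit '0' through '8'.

H H H H H
2 H H H H
H H H H H
H H H H H
H H H H H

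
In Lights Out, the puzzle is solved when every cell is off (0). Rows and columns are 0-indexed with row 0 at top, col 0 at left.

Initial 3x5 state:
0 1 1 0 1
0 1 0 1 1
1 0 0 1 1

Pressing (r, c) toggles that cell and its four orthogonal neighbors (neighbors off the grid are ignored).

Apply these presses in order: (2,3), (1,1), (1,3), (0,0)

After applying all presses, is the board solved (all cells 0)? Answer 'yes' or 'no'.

After press 1 at (2,3):
0 1 1 0 1
0 1 0 0 1
1 0 1 0 0

After press 2 at (1,1):
0 0 1 0 1
1 0 1 0 1
1 1 1 0 0

After press 3 at (1,3):
0 0 1 1 1
1 0 0 1 0
1 1 1 1 0

After press 4 at (0,0):
1 1 1 1 1
0 0 0 1 0
1 1 1 1 0

Lights still on: 10

Answer: no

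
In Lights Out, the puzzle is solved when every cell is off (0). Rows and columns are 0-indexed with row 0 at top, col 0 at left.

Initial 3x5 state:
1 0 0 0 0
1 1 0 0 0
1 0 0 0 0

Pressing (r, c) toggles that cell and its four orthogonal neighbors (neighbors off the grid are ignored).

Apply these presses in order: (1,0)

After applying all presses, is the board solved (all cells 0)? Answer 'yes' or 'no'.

After press 1 at (1,0):
0 0 0 0 0
0 0 0 0 0
0 0 0 0 0

Lights still on: 0

Answer: yes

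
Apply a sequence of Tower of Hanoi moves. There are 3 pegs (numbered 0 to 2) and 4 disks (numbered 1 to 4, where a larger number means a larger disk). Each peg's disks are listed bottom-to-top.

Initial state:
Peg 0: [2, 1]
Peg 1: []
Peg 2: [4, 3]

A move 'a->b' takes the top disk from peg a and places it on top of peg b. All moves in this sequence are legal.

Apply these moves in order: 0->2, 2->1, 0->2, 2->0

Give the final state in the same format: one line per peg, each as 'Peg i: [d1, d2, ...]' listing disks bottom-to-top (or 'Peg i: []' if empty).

After move 1 (0->2):
Peg 0: [2]
Peg 1: []
Peg 2: [4, 3, 1]

After move 2 (2->1):
Peg 0: [2]
Peg 1: [1]
Peg 2: [4, 3]

After move 3 (0->2):
Peg 0: []
Peg 1: [1]
Peg 2: [4, 3, 2]

After move 4 (2->0):
Peg 0: [2]
Peg 1: [1]
Peg 2: [4, 3]

Answer: Peg 0: [2]
Peg 1: [1]
Peg 2: [4, 3]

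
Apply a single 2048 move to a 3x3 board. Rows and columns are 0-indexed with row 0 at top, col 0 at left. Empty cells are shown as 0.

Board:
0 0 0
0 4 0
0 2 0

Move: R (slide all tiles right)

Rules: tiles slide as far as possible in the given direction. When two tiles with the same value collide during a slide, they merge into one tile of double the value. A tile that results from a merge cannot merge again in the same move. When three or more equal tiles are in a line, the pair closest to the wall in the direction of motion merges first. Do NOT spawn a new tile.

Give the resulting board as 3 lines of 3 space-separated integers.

Answer: 0 0 0
0 0 4
0 0 2

Derivation:
Slide right:
row 0: [0, 0, 0] -> [0, 0, 0]
row 1: [0, 4, 0] -> [0, 0, 4]
row 2: [0, 2, 0] -> [0, 0, 2]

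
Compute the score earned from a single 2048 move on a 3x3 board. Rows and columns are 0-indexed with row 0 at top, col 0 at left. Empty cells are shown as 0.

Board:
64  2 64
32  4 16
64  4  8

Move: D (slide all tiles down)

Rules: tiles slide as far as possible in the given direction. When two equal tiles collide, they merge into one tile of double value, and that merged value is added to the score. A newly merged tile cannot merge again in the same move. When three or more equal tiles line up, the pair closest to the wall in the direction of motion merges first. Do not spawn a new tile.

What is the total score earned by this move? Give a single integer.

Answer: 8

Derivation:
Slide down:
col 0: [64, 32, 64] -> [64, 32, 64]  score +0 (running 0)
col 1: [2, 4, 4] -> [0, 2, 8]  score +8 (running 8)
col 2: [64, 16, 8] -> [64, 16, 8]  score +0 (running 8)
Board after move:
64  0 64
32  2 16
64  8  8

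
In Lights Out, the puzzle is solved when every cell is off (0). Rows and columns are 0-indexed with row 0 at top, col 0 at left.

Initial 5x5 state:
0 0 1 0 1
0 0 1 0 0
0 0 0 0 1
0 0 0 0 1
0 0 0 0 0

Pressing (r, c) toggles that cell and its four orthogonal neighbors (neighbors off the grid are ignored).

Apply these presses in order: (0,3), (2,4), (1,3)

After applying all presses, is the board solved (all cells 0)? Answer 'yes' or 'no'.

After press 1 at (0,3):
0 0 0 1 0
0 0 1 1 0
0 0 0 0 1
0 0 0 0 1
0 0 0 0 0

After press 2 at (2,4):
0 0 0 1 0
0 0 1 1 1
0 0 0 1 0
0 0 0 0 0
0 0 0 0 0

After press 3 at (1,3):
0 0 0 0 0
0 0 0 0 0
0 0 0 0 0
0 0 0 0 0
0 0 0 0 0

Lights still on: 0

Answer: yes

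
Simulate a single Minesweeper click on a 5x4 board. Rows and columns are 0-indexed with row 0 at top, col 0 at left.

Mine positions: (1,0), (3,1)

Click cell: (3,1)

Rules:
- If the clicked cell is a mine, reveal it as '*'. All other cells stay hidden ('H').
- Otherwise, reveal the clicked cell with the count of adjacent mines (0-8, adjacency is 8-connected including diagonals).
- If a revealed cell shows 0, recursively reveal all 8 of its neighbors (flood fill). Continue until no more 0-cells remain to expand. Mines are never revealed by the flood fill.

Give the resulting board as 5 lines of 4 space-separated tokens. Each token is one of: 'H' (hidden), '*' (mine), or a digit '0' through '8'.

H H H H
H H H H
H H H H
H * H H
H H H H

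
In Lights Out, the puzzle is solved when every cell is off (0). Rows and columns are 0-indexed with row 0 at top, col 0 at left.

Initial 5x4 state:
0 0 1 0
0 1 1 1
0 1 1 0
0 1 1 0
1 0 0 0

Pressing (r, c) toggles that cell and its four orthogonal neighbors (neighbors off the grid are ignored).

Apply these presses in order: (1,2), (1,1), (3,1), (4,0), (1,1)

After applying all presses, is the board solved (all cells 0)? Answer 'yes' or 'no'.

After press 1 at (1,2):
0 0 0 0
0 0 0 0
0 1 0 0
0 1 1 0
1 0 0 0

After press 2 at (1,1):
0 1 0 0
1 1 1 0
0 0 0 0
0 1 1 0
1 0 0 0

After press 3 at (3,1):
0 1 0 0
1 1 1 0
0 1 0 0
1 0 0 0
1 1 0 0

After press 4 at (4,0):
0 1 0 0
1 1 1 0
0 1 0 0
0 0 0 0
0 0 0 0

After press 5 at (1,1):
0 0 0 0
0 0 0 0
0 0 0 0
0 0 0 0
0 0 0 0

Lights still on: 0

Answer: yes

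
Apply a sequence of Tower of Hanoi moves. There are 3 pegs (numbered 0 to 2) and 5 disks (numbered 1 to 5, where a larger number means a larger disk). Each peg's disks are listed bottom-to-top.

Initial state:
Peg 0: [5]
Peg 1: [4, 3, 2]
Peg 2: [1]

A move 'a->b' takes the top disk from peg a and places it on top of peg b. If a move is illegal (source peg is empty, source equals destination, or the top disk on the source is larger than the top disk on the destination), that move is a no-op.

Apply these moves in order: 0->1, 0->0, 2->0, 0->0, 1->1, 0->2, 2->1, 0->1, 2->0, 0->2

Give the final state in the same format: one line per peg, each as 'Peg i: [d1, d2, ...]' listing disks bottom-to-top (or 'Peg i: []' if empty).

Answer: Peg 0: []
Peg 1: [4, 3, 2, 1]
Peg 2: [5]

Derivation:
After move 1 (0->1):
Peg 0: [5]
Peg 1: [4, 3, 2]
Peg 2: [1]

After move 2 (0->0):
Peg 0: [5]
Peg 1: [4, 3, 2]
Peg 2: [1]

After move 3 (2->0):
Peg 0: [5, 1]
Peg 1: [4, 3, 2]
Peg 2: []

After move 4 (0->0):
Peg 0: [5, 1]
Peg 1: [4, 3, 2]
Peg 2: []

After move 5 (1->1):
Peg 0: [5, 1]
Peg 1: [4, 3, 2]
Peg 2: []

After move 6 (0->2):
Peg 0: [5]
Peg 1: [4, 3, 2]
Peg 2: [1]

After move 7 (2->1):
Peg 0: [5]
Peg 1: [4, 3, 2, 1]
Peg 2: []

After move 8 (0->1):
Peg 0: [5]
Peg 1: [4, 3, 2, 1]
Peg 2: []

After move 9 (2->0):
Peg 0: [5]
Peg 1: [4, 3, 2, 1]
Peg 2: []

After move 10 (0->2):
Peg 0: []
Peg 1: [4, 3, 2, 1]
Peg 2: [5]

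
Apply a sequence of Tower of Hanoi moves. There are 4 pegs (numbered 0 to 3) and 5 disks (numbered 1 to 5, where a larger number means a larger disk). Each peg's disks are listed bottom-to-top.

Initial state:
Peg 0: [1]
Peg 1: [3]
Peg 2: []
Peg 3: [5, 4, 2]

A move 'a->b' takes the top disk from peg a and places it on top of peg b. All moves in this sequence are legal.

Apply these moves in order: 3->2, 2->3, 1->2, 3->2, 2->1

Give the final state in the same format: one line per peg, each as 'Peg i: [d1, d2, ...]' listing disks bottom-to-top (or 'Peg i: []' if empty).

Answer: Peg 0: [1]
Peg 1: [2]
Peg 2: [3]
Peg 3: [5, 4]

Derivation:
After move 1 (3->2):
Peg 0: [1]
Peg 1: [3]
Peg 2: [2]
Peg 3: [5, 4]

After move 2 (2->3):
Peg 0: [1]
Peg 1: [3]
Peg 2: []
Peg 3: [5, 4, 2]

After move 3 (1->2):
Peg 0: [1]
Peg 1: []
Peg 2: [3]
Peg 3: [5, 4, 2]

After move 4 (3->2):
Peg 0: [1]
Peg 1: []
Peg 2: [3, 2]
Peg 3: [5, 4]

After move 5 (2->1):
Peg 0: [1]
Peg 1: [2]
Peg 2: [3]
Peg 3: [5, 4]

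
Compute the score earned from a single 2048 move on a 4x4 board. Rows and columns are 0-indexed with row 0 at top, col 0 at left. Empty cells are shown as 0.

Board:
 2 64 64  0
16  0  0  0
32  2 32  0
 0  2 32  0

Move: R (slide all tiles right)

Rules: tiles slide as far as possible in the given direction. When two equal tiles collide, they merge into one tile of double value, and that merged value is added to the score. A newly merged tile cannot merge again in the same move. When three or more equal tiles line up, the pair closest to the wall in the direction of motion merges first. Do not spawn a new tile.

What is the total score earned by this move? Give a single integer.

Slide right:
row 0: [2, 64, 64, 0] -> [0, 0, 2, 128]  score +128 (running 128)
row 1: [16, 0, 0, 0] -> [0, 0, 0, 16]  score +0 (running 128)
row 2: [32, 2, 32, 0] -> [0, 32, 2, 32]  score +0 (running 128)
row 3: [0, 2, 32, 0] -> [0, 0, 2, 32]  score +0 (running 128)
Board after move:
  0   0   2 128
  0   0   0  16
  0  32   2  32
  0   0   2  32

Answer: 128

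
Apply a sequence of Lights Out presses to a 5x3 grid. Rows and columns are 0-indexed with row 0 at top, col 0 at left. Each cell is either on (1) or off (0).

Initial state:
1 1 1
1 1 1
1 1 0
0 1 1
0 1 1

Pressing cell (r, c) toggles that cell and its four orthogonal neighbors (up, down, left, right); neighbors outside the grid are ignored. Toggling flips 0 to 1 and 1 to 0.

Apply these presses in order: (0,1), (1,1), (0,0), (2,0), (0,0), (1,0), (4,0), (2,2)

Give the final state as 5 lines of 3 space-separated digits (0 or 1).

Answer: 1 1 0
0 0 1
1 0 1
0 1 0
1 0 1

Derivation:
After press 1 at (0,1):
0 0 0
1 0 1
1 1 0
0 1 1
0 1 1

After press 2 at (1,1):
0 1 0
0 1 0
1 0 0
0 1 1
0 1 1

After press 3 at (0,0):
1 0 0
1 1 0
1 0 0
0 1 1
0 1 1

After press 4 at (2,0):
1 0 0
0 1 0
0 1 0
1 1 1
0 1 1

After press 5 at (0,0):
0 1 0
1 1 0
0 1 0
1 1 1
0 1 1

After press 6 at (1,0):
1 1 0
0 0 0
1 1 0
1 1 1
0 1 1

After press 7 at (4,0):
1 1 0
0 0 0
1 1 0
0 1 1
1 0 1

After press 8 at (2,2):
1 1 0
0 0 1
1 0 1
0 1 0
1 0 1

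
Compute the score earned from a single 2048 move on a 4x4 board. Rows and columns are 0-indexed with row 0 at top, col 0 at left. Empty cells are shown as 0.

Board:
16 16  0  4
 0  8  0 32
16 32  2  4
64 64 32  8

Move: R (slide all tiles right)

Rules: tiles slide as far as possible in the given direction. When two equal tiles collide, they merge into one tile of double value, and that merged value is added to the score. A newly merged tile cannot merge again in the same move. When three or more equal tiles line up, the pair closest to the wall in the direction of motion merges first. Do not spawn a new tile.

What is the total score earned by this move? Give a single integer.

Answer: 160

Derivation:
Slide right:
row 0: [16, 16, 0, 4] -> [0, 0, 32, 4]  score +32 (running 32)
row 1: [0, 8, 0, 32] -> [0, 0, 8, 32]  score +0 (running 32)
row 2: [16, 32, 2, 4] -> [16, 32, 2, 4]  score +0 (running 32)
row 3: [64, 64, 32, 8] -> [0, 128, 32, 8]  score +128 (running 160)
Board after move:
  0   0  32   4
  0   0   8  32
 16  32   2   4
  0 128  32   8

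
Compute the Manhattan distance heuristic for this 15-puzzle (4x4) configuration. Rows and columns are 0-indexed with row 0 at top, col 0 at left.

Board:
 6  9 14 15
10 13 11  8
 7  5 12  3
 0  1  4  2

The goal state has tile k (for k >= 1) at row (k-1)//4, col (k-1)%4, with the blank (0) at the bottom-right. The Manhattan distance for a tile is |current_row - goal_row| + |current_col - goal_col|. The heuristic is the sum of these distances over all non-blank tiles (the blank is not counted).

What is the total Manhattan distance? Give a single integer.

Tile 6: (0,0)->(1,1) = 2
Tile 9: (0,1)->(2,0) = 3
Tile 14: (0,2)->(3,1) = 4
Tile 15: (0,3)->(3,2) = 4
Tile 10: (1,0)->(2,1) = 2
Tile 13: (1,1)->(3,0) = 3
Tile 11: (1,2)->(2,2) = 1
Tile 8: (1,3)->(1,3) = 0
Tile 7: (2,0)->(1,2) = 3
Tile 5: (2,1)->(1,0) = 2
Tile 12: (2,2)->(2,3) = 1
Tile 3: (2,3)->(0,2) = 3
Tile 1: (3,1)->(0,0) = 4
Tile 4: (3,2)->(0,3) = 4
Tile 2: (3,3)->(0,1) = 5
Sum: 2 + 3 + 4 + 4 + 2 + 3 + 1 + 0 + 3 + 2 + 1 + 3 + 4 + 4 + 5 = 41

Answer: 41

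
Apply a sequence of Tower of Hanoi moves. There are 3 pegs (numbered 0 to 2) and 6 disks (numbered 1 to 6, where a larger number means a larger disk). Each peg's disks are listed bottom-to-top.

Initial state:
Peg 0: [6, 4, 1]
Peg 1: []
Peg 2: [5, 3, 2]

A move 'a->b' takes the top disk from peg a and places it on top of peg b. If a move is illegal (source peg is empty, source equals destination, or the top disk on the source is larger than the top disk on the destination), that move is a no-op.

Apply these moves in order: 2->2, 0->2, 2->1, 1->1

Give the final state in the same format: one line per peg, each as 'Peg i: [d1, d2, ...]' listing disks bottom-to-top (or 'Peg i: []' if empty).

After move 1 (2->2):
Peg 0: [6, 4, 1]
Peg 1: []
Peg 2: [5, 3, 2]

After move 2 (0->2):
Peg 0: [6, 4]
Peg 1: []
Peg 2: [5, 3, 2, 1]

After move 3 (2->1):
Peg 0: [6, 4]
Peg 1: [1]
Peg 2: [5, 3, 2]

After move 4 (1->1):
Peg 0: [6, 4]
Peg 1: [1]
Peg 2: [5, 3, 2]

Answer: Peg 0: [6, 4]
Peg 1: [1]
Peg 2: [5, 3, 2]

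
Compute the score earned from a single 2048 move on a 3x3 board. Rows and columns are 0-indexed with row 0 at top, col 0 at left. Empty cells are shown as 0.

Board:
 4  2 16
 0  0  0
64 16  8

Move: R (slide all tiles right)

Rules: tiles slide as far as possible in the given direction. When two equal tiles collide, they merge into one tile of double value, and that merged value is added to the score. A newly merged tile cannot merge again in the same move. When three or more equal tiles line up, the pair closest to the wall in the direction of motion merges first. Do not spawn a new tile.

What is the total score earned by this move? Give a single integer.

Slide right:
row 0: [4, 2, 16] -> [4, 2, 16]  score +0 (running 0)
row 1: [0, 0, 0] -> [0, 0, 0]  score +0 (running 0)
row 2: [64, 16, 8] -> [64, 16, 8]  score +0 (running 0)
Board after move:
 4  2 16
 0  0  0
64 16  8

Answer: 0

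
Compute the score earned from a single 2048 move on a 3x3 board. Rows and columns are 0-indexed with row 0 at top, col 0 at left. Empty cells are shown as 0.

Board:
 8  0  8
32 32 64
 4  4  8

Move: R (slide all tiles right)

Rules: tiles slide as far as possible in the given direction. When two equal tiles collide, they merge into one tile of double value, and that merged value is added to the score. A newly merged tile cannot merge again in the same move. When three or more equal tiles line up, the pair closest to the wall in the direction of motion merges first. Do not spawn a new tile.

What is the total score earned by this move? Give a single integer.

Answer: 88

Derivation:
Slide right:
row 0: [8, 0, 8] -> [0, 0, 16]  score +16 (running 16)
row 1: [32, 32, 64] -> [0, 64, 64]  score +64 (running 80)
row 2: [4, 4, 8] -> [0, 8, 8]  score +8 (running 88)
Board after move:
 0  0 16
 0 64 64
 0  8  8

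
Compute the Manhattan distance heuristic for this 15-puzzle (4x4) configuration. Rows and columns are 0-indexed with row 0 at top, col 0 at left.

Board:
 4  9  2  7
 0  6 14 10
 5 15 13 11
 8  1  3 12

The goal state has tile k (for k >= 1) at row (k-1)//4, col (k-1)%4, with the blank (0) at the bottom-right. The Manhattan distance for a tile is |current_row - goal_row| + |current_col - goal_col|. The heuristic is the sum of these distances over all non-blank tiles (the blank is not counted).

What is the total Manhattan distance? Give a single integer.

Answer: 35

Derivation:
Tile 4: at (0,0), goal (0,3), distance |0-0|+|0-3| = 3
Tile 9: at (0,1), goal (2,0), distance |0-2|+|1-0| = 3
Tile 2: at (0,2), goal (0,1), distance |0-0|+|2-1| = 1
Tile 7: at (0,3), goal (1,2), distance |0-1|+|3-2| = 2
Tile 6: at (1,1), goal (1,1), distance |1-1|+|1-1| = 0
Tile 14: at (1,2), goal (3,1), distance |1-3|+|2-1| = 3
Tile 10: at (1,3), goal (2,1), distance |1-2|+|3-1| = 3
Tile 5: at (2,0), goal (1,0), distance |2-1|+|0-0| = 1
Tile 15: at (2,1), goal (3,2), distance |2-3|+|1-2| = 2
Tile 13: at (2,2), goal (3,0), distance |2-3|+|2-0| = 3
Tile 11: at (2,3), goal (2,2), distance |2-2|+|3-2| = 1
Tile 8: at (3,0), goal (1,3), distance |3-1|+|0-3| = 5
Tile 1: at (3,1), goal (0,0), distance |3-0|+|1-0| = 4
Tile 3: at (3,2), goal (0,2), distance |3-0|+|2-2| = 3
Tile 12: at (3,3), goal (2,3), distance |3-2|+|3-3| = 1
Sum: 3 + 3 + 1 + 2 + 0 + 3 + 3 + 1 + 2 + 3 + 1 + 5 + 4 + 3 + 1 = 35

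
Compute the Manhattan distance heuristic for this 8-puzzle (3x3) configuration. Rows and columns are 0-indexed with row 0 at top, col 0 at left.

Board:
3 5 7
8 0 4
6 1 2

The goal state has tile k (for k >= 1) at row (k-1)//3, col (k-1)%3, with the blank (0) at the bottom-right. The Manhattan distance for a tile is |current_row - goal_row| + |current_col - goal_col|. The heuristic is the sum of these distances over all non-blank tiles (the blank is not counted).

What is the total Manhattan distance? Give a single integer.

Tile 3: (0,0)->(0,2) = 2
Tile 5: (0,1)->(1,1) = 1
Tile 7: (0,2)->(2,0) = 4
Tile 8: (1,0)->(2,1) = 2
Tile 4: (1,2)->(1,0) = 2
Tile 6: (2,0)->(1,2) = 3
Tile 1: (2,1)->(0,0) = 3
Tile 2: (2,2)->(0,1) = 3
Sum: 2 + 1 + 4 + 2 + 2 + 3 + 3 + 3 = 20

Answer: 20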